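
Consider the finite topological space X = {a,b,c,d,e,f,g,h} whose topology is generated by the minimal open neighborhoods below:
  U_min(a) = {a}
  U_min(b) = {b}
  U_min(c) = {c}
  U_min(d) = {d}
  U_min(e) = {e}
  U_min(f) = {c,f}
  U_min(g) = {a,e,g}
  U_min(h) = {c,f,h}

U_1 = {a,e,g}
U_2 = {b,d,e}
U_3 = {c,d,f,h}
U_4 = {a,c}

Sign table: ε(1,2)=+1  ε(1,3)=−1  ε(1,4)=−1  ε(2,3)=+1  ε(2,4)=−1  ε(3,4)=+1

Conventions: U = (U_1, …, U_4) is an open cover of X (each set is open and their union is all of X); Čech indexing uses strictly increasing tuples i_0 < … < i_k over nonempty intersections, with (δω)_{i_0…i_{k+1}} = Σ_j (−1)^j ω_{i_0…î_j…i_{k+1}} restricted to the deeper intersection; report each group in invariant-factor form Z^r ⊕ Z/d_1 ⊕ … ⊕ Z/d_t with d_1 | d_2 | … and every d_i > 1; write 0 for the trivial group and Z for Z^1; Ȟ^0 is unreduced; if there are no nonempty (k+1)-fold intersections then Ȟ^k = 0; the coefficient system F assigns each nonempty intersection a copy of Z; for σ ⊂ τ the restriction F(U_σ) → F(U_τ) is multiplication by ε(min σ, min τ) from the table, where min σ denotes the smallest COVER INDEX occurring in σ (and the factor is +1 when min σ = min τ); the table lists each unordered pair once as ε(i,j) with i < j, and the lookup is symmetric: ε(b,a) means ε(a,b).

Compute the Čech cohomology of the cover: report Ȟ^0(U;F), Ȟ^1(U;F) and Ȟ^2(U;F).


Ȟ^0 ≅ 0, Ȟ^1 ≅ Z/2, Ȟ^2 ≅ 0

nonempty intersections:
  U12={e} U14={a} U23={d} U34={c}
C dims 4,4; δ0: rk 4, SNF 1^3·2
Ȟ^0: (4−4)−0=0 ⇒ 0
Ȟ^1: (4−0)−4=0 plus torsion [2] ⇒ Z/2
Ȟ^2: (0−0)−0=0 ⇒ 0


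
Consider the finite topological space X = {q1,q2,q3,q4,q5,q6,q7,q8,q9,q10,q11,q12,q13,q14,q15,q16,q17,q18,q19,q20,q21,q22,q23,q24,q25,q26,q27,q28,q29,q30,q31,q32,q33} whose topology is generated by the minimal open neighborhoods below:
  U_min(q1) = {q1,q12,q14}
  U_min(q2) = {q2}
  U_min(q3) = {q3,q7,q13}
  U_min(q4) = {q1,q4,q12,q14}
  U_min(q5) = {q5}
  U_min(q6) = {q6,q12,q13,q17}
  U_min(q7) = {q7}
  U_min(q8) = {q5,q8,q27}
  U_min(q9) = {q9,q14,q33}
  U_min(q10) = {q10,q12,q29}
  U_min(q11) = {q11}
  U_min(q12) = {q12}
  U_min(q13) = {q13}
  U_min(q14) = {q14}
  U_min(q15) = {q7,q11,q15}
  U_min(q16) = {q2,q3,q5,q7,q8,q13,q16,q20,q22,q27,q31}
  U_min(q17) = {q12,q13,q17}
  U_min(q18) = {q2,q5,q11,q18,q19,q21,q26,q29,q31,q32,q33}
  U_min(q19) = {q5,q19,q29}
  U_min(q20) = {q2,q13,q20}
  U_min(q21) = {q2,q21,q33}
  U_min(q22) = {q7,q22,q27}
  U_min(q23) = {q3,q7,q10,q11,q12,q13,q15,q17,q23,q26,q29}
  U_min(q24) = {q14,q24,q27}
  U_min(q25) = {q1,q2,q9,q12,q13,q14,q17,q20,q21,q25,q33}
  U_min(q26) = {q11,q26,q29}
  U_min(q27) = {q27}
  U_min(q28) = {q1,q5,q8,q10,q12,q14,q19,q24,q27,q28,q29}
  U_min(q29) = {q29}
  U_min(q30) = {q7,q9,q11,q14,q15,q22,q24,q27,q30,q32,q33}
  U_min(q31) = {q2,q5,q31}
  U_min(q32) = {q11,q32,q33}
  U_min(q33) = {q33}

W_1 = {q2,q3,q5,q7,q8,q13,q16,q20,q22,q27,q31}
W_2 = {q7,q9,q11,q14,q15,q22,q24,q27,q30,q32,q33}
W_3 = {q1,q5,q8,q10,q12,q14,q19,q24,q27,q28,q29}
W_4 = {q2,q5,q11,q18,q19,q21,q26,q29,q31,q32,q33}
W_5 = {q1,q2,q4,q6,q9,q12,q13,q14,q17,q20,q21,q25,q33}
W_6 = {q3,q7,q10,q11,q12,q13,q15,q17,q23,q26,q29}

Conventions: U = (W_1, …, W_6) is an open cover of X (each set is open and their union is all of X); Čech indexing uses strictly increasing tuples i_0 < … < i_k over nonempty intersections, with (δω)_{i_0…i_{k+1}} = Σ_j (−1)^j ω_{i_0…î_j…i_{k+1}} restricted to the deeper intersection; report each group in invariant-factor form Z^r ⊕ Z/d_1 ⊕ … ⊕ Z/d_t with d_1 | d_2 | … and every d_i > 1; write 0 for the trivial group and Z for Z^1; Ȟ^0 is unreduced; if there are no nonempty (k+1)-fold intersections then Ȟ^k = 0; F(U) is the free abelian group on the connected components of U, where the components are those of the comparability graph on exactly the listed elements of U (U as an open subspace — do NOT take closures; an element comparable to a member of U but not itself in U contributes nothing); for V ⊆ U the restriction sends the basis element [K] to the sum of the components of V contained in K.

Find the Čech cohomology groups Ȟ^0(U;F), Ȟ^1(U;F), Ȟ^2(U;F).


Ȟ^0 ≅ Z, Ȟ^1 ≅ 0, Ȟ^2 ≅ Z/2

intersection data:
  W12={q7,q22,q27} W13={q5,q8,q27} W14={q2,q5,q31} W15={q2,q13,q20} W16={q3,q7,q13} W23={q14,q24,q27} W24={q11,q32,q33} W25={q9,q14,q33} W26={q7,q11,q15} W34={q5,q19,q29} W35={q1,q12,q14} W36={q10,q12,q29} W45={q2,q21,q33} W46={q11,q26,q29} W56={q12,q13,q17}
  W123={q27} W126={q7} W134={q5} W145={q2} W156={q13} W235={q14} W245={q33} W246={q11} W346={q29} W356={q12}
components per intersection:
  W1: {q2,q3,q5,q7,q8,q13,q16,q20,q22,q27,q31}
  W2: {q7,q9,q11,q14,q15,q22,q24,q27,q30,q32,q33}
  W3: {q1,q5,q8,q10,q12,q14,q19,q24,q27,q28,q29}
  W4: {q2,q5,q11,q18,q19,q21,q26,q29,q31,q32,q33}
  W5: {q1,q2,q4,q6,q9,q12,q13,q14,q17,q20,q21,q25,q33}
  W6: {q3,q7,q10,q11,q12,q13,q15,q17,q23,q26,q29}
  W12: {q7,q22,q27}
  W13: {q5,q8,q27}
  W14: {q2,q5,q31}
  W15: {q2,q13,q20}
  W16: {q3,q7,q13}
  W23: {q14,q24,q27}
  W24: {q11,q32,q33}
  W25: {q9,q14,q33}
  W26: {q7,q11,q15}
  W34: {q5,q19,q29}
  W35: {q1,q12,q14}
  W36: {q10,q12,q29}
  W45: {q2,q21,q33}
  W46: {q11,q26,q29}
  W56: {q12,q13,q17}
  W123: {q27}
  W126: {q7}
  W134: {q5}
  W145: {q2}
  W156: {q13}
  W235: {q14}
  W245: {q33}
  W246: {q11}
  W346: {q29}
  W356: {q12}
C dims 6,15,10; δ0: rk 5, SNF 1^5; δ1: rk 10, SNF 1^9·2
Ȟ^0 = (6 − 5) − 0 = 1, so Ȟ^0 ≅ Z
Ȟ^1 = (15 − 10) − 5 = 0, so Ȟ^1 ≅ 0
Ȟ^2 = (10 − 0) − 10 = 0 plus torsion [2], so Ȟ^2 ≅ Z/2


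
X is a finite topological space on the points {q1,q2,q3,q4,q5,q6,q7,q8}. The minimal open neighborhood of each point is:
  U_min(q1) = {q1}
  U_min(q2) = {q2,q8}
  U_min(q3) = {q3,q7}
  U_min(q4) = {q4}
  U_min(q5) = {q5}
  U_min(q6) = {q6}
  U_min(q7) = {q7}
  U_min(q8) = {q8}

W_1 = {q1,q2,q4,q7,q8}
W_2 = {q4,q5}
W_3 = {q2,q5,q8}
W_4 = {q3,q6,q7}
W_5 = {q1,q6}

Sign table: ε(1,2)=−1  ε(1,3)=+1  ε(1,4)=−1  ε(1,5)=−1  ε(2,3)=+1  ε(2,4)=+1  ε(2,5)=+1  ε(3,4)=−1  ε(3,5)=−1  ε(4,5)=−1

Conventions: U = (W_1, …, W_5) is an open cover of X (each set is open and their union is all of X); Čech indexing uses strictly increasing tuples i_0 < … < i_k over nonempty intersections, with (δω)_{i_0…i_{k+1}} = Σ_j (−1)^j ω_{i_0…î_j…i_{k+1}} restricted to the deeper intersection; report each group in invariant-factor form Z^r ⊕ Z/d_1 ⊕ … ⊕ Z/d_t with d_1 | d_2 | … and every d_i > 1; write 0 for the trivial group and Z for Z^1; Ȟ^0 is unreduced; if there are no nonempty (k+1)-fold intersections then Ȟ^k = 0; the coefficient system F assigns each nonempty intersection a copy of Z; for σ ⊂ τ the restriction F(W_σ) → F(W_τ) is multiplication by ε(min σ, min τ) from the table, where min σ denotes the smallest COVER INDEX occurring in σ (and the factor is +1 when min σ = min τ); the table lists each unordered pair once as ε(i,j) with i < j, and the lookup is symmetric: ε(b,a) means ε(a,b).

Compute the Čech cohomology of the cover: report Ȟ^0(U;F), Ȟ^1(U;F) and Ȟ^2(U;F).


Ȟ^0 ≅ 0; Ȟ^1 ≅ Z ⊕ Z/2; Ȟ^2 ≅ 0

nonempty overlaps:
  W12={q4} W13={q2,q8} W14={q7} W15={q1} W23={q5} W45={q6}
C dims 5,6; δ0: rk 5, SNF 1^4·2
degree 0: 5−5−0 = 0 → Ȟ^0 ≅ 0
degree 1: 6−0−5 = 1 plus torsion [2] → Ȟ^1 ≅ Z ⊕ Z/2
degree 2: 0−0−0 = 0 → Ȟ^2 ≅ 0


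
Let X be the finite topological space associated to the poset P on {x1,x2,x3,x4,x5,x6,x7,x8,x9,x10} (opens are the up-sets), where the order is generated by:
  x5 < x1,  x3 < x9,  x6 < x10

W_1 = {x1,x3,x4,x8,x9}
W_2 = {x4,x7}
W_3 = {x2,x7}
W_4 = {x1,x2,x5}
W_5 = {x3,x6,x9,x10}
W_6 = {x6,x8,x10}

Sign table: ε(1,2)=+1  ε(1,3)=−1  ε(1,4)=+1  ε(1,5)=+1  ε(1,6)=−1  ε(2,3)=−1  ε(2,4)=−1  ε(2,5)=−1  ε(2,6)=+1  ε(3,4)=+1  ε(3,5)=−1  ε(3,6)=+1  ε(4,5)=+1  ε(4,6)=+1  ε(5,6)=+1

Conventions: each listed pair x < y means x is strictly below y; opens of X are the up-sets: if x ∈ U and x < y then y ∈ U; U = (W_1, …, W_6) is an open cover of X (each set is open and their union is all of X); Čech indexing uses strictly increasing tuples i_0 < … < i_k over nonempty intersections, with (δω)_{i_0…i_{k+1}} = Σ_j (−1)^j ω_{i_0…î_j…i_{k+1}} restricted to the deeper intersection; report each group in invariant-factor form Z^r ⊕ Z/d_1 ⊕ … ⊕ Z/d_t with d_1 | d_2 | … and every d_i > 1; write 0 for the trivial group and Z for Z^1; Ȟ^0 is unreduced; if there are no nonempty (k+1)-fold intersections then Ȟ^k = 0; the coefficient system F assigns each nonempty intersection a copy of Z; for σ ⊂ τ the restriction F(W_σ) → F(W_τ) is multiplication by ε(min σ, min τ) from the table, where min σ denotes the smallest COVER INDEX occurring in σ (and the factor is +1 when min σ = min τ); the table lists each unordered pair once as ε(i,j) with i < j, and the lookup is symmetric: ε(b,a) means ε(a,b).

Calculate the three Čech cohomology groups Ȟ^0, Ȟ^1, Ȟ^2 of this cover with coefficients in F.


intersection data:
  W12={x4} W14={x1} W15={x3,x9} W16={x8} W23={x7} W34={x2} W56={x6,x10}
C dims 6,7; δ0: rk 6, SNF 1^5·2
Ȟ^0 = (6 − 6) − 0 = 0, so Ȟ^0 ≅ 0
Ȟ^1 = (7 − 0) − 6 = 1 plus torsion [2], so Ȟ^1 ≅ Z ⊕ Z/2
Ȟ^2 = (0 − 0) − 0 = 0, so Ȟ^2 ≅ 0

Ȟ^0(U;F) ≅ 0; Ȟ^1(U;F) ≅ Z ⊕ Z/2; Ȟ^2(U;F) ≅ 0


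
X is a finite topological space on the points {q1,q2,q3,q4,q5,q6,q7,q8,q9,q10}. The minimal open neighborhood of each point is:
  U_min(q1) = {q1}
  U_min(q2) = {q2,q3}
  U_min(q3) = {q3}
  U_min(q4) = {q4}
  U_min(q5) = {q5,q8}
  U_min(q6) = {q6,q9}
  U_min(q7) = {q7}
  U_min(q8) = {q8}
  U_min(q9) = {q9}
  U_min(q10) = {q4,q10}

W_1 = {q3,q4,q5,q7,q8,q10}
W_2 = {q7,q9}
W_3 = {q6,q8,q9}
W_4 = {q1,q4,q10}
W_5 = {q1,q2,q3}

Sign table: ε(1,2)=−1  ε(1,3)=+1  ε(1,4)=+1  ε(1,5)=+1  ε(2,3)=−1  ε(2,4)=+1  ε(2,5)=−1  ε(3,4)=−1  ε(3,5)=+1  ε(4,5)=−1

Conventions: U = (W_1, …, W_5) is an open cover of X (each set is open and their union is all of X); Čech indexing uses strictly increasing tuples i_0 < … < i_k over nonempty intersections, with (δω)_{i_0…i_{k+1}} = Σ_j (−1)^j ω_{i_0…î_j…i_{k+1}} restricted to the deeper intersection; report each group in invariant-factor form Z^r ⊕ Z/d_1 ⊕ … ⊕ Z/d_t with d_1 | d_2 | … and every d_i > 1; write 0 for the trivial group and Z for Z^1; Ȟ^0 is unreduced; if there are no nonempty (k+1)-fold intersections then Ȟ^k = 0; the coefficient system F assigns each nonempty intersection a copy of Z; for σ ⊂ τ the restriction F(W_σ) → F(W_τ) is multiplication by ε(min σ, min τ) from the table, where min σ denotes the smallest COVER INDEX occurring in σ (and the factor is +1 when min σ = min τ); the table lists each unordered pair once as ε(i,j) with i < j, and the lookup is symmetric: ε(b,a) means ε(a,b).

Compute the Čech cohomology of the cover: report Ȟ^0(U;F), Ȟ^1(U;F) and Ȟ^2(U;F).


nonempty overlaps:
  W12={q7} W13={q8} W14={q4,q10} W15={q3} W23={q9} W45={q1}
C dims 5,6; δ0: rk 5, SNF 1^4·2
degree 0: 5−5−0 = 0 → Ȟ^0 ≅ 0
degree 1: 6−0−5 = 1 plus torsion [2] → Ȟ^1 ≅ Z ⊕ Z/2
degree 2: 0−0−0 = 0 → Ȟ^2 ≅ 0

Ȟ^0(U;F) ≅ 0,  Ȟ^1(U;F) ≅ Z ⊕ Z/2,  Ȟ^2(U;F) ≅ 0


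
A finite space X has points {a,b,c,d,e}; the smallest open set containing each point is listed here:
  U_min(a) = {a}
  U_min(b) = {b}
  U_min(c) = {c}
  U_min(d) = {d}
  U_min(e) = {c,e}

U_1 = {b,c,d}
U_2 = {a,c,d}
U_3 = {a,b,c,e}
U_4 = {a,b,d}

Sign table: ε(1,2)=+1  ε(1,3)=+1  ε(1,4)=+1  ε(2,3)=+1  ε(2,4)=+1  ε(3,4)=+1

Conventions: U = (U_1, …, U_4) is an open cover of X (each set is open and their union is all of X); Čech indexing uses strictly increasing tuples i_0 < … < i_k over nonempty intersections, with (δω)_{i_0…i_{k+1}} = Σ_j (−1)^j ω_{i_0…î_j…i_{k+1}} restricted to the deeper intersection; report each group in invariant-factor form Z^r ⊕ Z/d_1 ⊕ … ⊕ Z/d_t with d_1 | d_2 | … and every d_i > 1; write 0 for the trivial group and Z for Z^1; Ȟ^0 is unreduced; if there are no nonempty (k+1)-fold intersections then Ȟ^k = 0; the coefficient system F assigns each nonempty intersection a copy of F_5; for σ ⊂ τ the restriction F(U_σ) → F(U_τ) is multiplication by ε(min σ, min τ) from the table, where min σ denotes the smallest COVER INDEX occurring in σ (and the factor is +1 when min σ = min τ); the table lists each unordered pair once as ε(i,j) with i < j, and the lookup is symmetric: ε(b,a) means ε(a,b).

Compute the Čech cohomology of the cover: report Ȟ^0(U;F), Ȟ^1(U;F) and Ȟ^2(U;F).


nonempty intersections:
  U12={c,d} U13={b,c} U14={b,d} U23={a,c} U24={a,d} U34={a,b}
  U123={c} U124={d} U134={b} U234={a}
C dims 4,6,4; δ0: rk_F5 3; δ1: rk_F5 3
Ȟ^0: (4−3)−0=1 ⇒ Z/5
Ȟ^1: (6−3)−3=0 ⇒ 0
Ȟ^2: (4−0)−3=1 ⇒ Z/5

Ȟ^0(U;F) ≅ Z/5; Ȟ^1(U;F) ≅ 0; Ȟ^2(U;F) ≅ Z/5


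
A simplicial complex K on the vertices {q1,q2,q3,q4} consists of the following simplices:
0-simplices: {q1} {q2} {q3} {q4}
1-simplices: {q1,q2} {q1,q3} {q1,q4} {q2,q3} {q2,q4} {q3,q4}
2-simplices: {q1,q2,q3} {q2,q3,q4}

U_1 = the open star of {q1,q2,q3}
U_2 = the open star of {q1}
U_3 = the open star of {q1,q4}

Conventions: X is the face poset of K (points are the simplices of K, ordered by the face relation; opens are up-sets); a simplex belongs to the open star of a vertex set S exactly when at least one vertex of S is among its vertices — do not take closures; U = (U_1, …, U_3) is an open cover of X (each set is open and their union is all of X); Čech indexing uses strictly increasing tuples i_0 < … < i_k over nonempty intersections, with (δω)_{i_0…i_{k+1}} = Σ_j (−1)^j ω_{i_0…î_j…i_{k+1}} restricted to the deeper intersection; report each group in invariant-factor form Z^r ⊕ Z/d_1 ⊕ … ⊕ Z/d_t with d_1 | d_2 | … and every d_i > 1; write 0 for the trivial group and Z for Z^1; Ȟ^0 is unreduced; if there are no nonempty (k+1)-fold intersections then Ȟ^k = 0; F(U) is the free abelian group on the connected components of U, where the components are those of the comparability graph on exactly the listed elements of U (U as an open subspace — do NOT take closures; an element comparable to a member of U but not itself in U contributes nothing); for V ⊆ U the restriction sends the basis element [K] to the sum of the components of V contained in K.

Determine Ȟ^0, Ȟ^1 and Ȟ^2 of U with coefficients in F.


Ȟ^0(U;F) ≅ Z,  Ȟ^1(U;F) ≅ Z,  Ȟ^2(U;F) ≅ 0

nonempty overlaps:
  U1={{q1},{q2},{q3},{q1,q2},{q1,q3},{q1,q4},{q2,q3},{q2,q4},{q3,q4},{q1,q2,q3},{q2,q3,q4}} U2={{q1},{q1,q2},{q1,q3},{q1,q4},{q1,q2,q3}} U3={{q1},{q4},{q1,q2},{q1,q3},{q1,q4},{q2,q4},{q3,q4},{q1,q2,q3},{q2,q3,q4}}
  U12={{q1},{q1,q2},{q1,q3},{q1,q4},{q1,q2,q3}} U13={{q1},{q1,q2},{q1,q3},{q1,q4},{q2,q4},{q3,q4},{q1,q2,q3},{q2,q3,q4}} U23={{q1},{q1,q2},{q1,q3},{q1,q4},{q1,q2,q3}}
  U123={{q1},{q1,q2},{q1,q3},{q1,q4},{q1,q2,q3}}
components per intersection:
  U1: {{q1},{q2},{q3},{q1,q2},{q1,q3},{q1,q4},{q2,q3},{q2,q4},{q3,q4},{q1,q2,q3},{q2,q3,q4}}
  U2: {{q1},{q1,q2},{q1,q3},{q1,q4},{q1,q2,q3}}
  U3: {{q1},{q4},{q1,q2},{q1,q3},{q1,q4},{q2,q4},{q3,q4},{q1,q2,q3},{q2,q3,q4}}
  U12: {{q1},{q1,q2},{q1,q3},{q1,q4},{q1,q2,q3}}
  U13: {{q1},{q1,q2},{q1,q3},{q1,q4},{q1,q2,q3}} {{q2,q4},{q3,q4},{q2,q3,q4}}
  U23: {{q1},{q1,q2},{q1,q3},{q1,q4},{q1,q2,q3}}
  U123: {{q1},{q1,q2},{q1,q3},{q1,q4},{q1,q2,q3}}
C dims 3,4,1; δ0: rk 2, SNF 1^2; δ1: rk 1, SNF 1^1
degree 0: 3−2−0 = 1 → Ȟ^0 ≅ Z
degree 1: 4−1−2 = 1 → Ȟ^1 ≅ Z
degree 2: 1−0−1 = 0 → Ȟ^2 ≅ 0


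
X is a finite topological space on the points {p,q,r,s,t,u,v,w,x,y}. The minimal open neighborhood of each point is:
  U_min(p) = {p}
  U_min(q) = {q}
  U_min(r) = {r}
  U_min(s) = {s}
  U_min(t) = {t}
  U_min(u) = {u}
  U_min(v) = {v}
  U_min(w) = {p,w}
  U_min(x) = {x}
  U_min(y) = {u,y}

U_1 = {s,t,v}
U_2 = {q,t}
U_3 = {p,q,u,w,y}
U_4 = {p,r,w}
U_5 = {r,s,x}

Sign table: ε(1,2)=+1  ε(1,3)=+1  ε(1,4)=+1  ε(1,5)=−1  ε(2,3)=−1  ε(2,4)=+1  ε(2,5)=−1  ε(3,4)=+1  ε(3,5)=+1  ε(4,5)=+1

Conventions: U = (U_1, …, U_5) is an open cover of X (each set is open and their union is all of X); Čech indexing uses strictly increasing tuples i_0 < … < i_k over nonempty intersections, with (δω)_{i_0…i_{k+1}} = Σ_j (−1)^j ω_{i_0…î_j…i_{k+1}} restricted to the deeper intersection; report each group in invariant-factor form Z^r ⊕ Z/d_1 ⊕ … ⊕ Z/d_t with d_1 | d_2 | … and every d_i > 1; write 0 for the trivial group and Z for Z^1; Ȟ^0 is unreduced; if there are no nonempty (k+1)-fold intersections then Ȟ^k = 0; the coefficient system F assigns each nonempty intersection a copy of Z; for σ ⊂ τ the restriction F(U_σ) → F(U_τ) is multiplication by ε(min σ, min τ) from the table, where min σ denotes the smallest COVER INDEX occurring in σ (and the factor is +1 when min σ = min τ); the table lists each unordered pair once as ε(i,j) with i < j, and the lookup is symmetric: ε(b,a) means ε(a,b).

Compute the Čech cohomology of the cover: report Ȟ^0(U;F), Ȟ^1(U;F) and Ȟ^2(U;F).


Ȟ^0 = Z,  Ȟ^1 = Z,  Ȟ^2 = 0

cover nerve:
  U12={t} U15={s} U23={q} U34={p,w} U45={r}
C dims 5,5; δ0: rk 4, SNF 1^4
Ȟ^0: (5−4)−0=1 ⇒ Z
Ȟ^1: (5−0)−4=1 ⇒ Z
Ȟ^2: (0−0)−0=0 ⇒ 0


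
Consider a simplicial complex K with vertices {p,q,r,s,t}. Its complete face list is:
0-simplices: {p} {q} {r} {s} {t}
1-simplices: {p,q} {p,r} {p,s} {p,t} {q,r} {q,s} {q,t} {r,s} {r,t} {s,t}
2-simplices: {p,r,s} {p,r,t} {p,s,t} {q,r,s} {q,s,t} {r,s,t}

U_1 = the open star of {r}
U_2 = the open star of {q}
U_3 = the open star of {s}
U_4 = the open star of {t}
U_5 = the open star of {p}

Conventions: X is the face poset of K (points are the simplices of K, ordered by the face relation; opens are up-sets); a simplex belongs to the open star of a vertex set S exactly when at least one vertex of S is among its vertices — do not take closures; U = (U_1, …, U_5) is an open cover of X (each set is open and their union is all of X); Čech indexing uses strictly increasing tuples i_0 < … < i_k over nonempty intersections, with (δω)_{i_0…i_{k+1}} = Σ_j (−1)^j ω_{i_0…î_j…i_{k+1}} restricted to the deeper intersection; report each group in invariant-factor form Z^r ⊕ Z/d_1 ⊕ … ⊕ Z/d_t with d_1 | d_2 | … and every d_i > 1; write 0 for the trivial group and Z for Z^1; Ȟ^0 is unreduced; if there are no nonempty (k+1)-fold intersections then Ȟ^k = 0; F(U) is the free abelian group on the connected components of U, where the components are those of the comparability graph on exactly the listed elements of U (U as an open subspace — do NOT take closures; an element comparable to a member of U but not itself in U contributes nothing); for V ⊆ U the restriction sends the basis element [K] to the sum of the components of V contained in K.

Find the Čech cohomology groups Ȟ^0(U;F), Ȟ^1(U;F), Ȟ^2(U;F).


Ȟ^0 = Z; Ȟ^1 = Z; Ȟ^2 = Z

nerve of the cover:
  U1={{r},{p,r},{q,r},{r,s},{r,t},{p,r,s},{p,r,t},{q,r,s},{r,s,t}} U2={{q},{p,q},{q,r},{q,s},{q,t},{q,r,s},{q,s,t}} U3={{s},{p,s},{q,s},{r,s},{s,t},{p,r,s},{p,s,t},{q,r,s},{q,s,t},{r,s,t}} U4={{t},{p,t},{q,t},{r,t},{s,t},{p,r,t},{p,s,t},{q,s,t},{r,s,t}} U5={{p},{p,q},{p,r},{p,s},{p,t},{p,r,s},{p,r,t},{p,s,t}}
  U12={{q,r},{q,r,s}} U13={{r,s},{p,r,s},{q,r,s},{r,s,t}} U14={{r,t},{p,r,t},{r,s,t}} U15={{p,r},{p,r,s},{p,r,t}} U23={{q,s},{q,r,s},{q,s,t}} U24={{q,t},{q,s,t}} U25={{p,q}} U34={{s,t},{p,s,t},{q,s,t},{r,s,t}} U35={{p,s},{p,r,s},{p,s,t}} U45={{p,t},{p,r,t},{p,s,t}}
  U123={{q,r,s}} U134={{r,s,t}} U135={{p,r,s}} U145={{p,r,t}} U234={{q,s,t}} U345={{p,s,t}}
components per intersection:
  U1: {{r},{p,r},{q,r},{r,s},{r,t},{p,r,s},{p,r,t},{q,r,s},{r,s,t}}
  U2: {{q},{p,q},{q,r},{q,s},{q,t},{q,r,s},{q,s,t}}
  U3: {{s},{p,s},{q,s},{r,s},{s,t},{p,r,s},{p,s,t},{q,r,s},{q,s,t},{r,s,t}}
  U4: {{t},{p,t},{q,t},{r,t},{s,t},{p,r,t},{p,s,t},{q,s,t},{r,s,t}}
  U5: {{p},{p,q},{p,r},{p,s},{p,t},{p,r,s},{p,r,t},{p,s,t}}
  U12: {{q,r},{q,r,s}}
  U13: {{r,s},{p,r,s},{q,r,s},{r,s,t}}
  U14: {{r,t},{p,r,t},{r,s,t}}
  U15: {{p,r},{p,r,s},{p,r,t}}
  U23: {{q,s},{q,r,s},{q,s,t}}
  U24: {{q,t},{q,s,t}}
  U25: {{p,q}}
  U34: {{s,t},{p,s,t},{q,s,t},{r,s,t}}
  U35: {{p,s},{p,r,s},{p,s,t}}
  U45: {{p,t},{p,r,t},{p,s,t}}
  U123: {{q,r,s}}
  U134: {{r,s,t}}
  U135: {{p,r,s}}
  U145: {{p,r,t}}
  U234: {{q,s,t}}
  U345: {{p,s,t}}
C dims 5,10,6; δ0: rk 4, SNF 1^4; δ1: rk 5, SNF 1^5
Ȟ^0 = (5 − 4) − 0 = 1, so Ȟ^0 ≅ Z
Ȟ^1 = (10 − 5) − 4 = 1, so Ȟ^1 ≅ Z
Ȟ^2 = (6 − 0) − 5 = 1, so Ȟ^2 ≅ Z


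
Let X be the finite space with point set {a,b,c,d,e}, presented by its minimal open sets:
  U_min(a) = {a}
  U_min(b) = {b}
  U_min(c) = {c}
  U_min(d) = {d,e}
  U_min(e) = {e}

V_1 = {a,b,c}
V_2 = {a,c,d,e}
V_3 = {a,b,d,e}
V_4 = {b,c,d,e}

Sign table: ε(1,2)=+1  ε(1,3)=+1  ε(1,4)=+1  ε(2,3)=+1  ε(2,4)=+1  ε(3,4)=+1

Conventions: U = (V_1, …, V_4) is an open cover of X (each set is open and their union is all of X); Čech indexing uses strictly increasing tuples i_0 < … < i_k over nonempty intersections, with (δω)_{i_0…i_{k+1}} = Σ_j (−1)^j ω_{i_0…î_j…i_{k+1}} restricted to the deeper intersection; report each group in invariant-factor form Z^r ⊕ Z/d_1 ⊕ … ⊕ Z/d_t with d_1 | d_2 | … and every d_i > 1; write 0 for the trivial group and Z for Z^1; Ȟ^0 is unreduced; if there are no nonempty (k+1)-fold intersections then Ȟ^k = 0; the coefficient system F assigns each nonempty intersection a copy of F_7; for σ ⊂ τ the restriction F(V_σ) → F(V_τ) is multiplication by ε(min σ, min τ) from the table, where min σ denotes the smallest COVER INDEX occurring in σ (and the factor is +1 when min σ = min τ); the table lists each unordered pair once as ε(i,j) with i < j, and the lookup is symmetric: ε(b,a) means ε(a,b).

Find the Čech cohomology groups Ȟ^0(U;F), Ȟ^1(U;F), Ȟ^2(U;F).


nonempty overlaps:
  V12={a,c} V13={a,b} V14={b,c} V23={a,d,e} V24={c,d,e} V34={b,d,e}
  V123={a} V124={c} V134={b} V234={d,e}
C dims 4,6,4; δ0: rk_F7 3; δ1: rk_F7 3
degree 0: 4−3−0 = 1 → Ȟ^0 ≅ Z/7
degree 1: 6−3−3 = 0 → Ȟ^1 ≅ 0
degree 2: 4−0−3 = 1 → Ȟ^2 ≅ Z/7

Ȟ^0 = Z/7; Ȟ^1 = 0; Ȟ^2 = Z/7


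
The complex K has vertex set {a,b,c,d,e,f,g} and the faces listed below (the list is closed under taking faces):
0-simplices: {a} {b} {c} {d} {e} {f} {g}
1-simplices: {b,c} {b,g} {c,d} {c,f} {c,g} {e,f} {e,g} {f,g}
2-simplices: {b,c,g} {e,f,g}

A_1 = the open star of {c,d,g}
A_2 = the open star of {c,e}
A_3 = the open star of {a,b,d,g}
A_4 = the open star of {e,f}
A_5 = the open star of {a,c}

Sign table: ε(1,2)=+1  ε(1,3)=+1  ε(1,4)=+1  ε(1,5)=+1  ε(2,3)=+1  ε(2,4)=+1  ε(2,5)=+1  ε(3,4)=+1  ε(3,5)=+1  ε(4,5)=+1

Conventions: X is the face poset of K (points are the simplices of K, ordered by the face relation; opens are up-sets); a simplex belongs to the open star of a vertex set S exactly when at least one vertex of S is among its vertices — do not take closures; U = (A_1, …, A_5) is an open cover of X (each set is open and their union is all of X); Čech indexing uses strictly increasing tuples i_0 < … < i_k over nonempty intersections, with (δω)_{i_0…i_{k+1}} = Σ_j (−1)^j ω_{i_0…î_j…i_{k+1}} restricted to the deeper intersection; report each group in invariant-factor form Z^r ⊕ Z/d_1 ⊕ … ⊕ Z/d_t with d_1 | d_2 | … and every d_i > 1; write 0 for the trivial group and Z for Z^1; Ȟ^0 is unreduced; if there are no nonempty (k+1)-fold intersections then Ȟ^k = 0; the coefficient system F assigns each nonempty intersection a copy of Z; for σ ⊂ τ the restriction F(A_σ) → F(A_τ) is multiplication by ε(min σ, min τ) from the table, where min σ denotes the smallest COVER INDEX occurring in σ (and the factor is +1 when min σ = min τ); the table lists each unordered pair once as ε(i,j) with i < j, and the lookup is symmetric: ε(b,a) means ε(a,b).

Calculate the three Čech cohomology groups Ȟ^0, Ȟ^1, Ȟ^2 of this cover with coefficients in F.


Ȟ^0(U;F) ≅ Z; Ȟ^1(U;F) ≅ 0; Ȟ^2(U;F) ≅ 0

nerve simplices:
  A1={{c},{d},{g},{b,c},{b,g},{c,d},{c,f},{c,g},{e,g},{f,g},{b,c,g},{e,f,g}} A2={{c},{e},{b,c},{c,d},{c,f},{c,g},{e,f},{e,g},{b,c,g},{e,f,g}} A3={{a},{b},{d},{g},{b,c},{b,g},{c,d},{c,g},{e,g},{f,g},{b,c,g},{e,f,g}} A4={{e},{f},{c,f},{e,f},{e,g},{f,g},{e,f,g}} A5={{a},{c},{b,c},{c,d},{c,f},{c,g},{b,c,g}}
  A12={{c},{b,c},{c,d},{c,f},{c,g},{e,g},{b,c,g},{e,f,g}} A13={{d},{g},{b,c},{b,g},{c,d},{c,g},{e,g},{f,g},{b,c,g},{e,f,g}} A14={{c,f},{e,g},{f,g},{e,f,g}} A15={{c},{b,c},{c,d},{c,f},{c,g},{b,c,g}} A23={{b,c},{c,d},{c,g},{e,g},{b,c,g},{e,f,g}} A24={{e},{c,f},{e,f},{e,g},{e,f,g}} A25={{c},{b,c},{c,d},{c,f},{c,g},{b,c,g}} A34={{e,g},{f,g},{e,f,g}} A35={{a},{b,c},{c,d},{c,g},{b,c,g}} A45={{c,f}}
  A123={{b,c},{c,d},{c,g},{e,g},{b,c,g},{e,f,g}} A124={{c,f},{e,g},{e,f,g}} A125={{c},{b,c},{c,d},{c,f},{c,g},{b,c,g}} A134={{e,g},{f,g},{e,f,g}} A135={{b,c},{c,d},{c,g},{b,c,g}} A145={{c,f}} A234={{e,g},{e,f,g}} A235={{b,c},{c,d},{c,g},{b,c,g}} A245={{c,f}}
  A1234={{e,g},{e,f,g}} A1235={{b,c},{c,d},{c,g},{b,c,g}} A1245={{c,f}}
C dims 5,10,9,3; δ0: rk 4, SNF 1^4; δ1: rk 6, SNF 1^6; δ2: rk 3, SNF 1^3
degree 0: 5−4−0 = 1 → Ȟ^0 ≅ Z
degree 1: 10−6−4 = 0 → Ȟ^1 ≅ 0
degree 2: 9−3−6 = 0 → Ȟ^2 ≅ 0


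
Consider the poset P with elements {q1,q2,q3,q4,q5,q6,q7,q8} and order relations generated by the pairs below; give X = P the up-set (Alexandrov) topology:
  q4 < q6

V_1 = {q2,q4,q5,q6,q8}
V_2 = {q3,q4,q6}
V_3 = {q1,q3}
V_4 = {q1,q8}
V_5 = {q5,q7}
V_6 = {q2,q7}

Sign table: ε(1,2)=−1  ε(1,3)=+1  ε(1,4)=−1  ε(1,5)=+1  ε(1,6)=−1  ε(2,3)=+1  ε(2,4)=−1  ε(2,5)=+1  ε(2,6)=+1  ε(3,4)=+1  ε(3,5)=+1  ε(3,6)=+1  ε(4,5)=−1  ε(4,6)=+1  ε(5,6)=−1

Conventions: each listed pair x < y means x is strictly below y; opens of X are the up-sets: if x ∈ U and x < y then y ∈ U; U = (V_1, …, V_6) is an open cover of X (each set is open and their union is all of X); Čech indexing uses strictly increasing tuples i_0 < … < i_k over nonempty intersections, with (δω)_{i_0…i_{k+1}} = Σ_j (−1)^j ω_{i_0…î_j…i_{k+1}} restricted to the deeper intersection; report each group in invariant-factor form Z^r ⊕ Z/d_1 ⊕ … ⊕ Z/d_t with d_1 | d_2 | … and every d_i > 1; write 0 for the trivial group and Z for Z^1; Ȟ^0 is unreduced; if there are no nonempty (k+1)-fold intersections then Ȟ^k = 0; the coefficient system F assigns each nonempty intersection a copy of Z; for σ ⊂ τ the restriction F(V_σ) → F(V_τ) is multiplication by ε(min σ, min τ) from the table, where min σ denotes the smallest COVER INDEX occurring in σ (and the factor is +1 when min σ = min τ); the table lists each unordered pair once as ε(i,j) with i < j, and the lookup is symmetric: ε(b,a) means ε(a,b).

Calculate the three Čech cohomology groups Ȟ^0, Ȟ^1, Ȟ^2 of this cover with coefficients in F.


Ȟ^0(U;F) ≅ Z,  Ȟ^1(U;F) ≅ Z^2,  Ȟ^2(U;F) ≅ 0

nerve of the cover:
  V12={q4,q6} V14={q8} V15={q5} V16={q2} V23={q3} V34={q1} V56={q7}
C dims 6,7; δ0: rk 5, SNF 1^5
Ȟ^0 = (6 − 5) − 0 = 1, so Ȟ^0 ≅ Z
Ȟ^1 = (7 − 0) − 5 = 2, so Ȟ^1 ≅ Z^2
Ȟ^2 = (0 − 0) − 0 = 0, so Ȟ^2 ≅ 0


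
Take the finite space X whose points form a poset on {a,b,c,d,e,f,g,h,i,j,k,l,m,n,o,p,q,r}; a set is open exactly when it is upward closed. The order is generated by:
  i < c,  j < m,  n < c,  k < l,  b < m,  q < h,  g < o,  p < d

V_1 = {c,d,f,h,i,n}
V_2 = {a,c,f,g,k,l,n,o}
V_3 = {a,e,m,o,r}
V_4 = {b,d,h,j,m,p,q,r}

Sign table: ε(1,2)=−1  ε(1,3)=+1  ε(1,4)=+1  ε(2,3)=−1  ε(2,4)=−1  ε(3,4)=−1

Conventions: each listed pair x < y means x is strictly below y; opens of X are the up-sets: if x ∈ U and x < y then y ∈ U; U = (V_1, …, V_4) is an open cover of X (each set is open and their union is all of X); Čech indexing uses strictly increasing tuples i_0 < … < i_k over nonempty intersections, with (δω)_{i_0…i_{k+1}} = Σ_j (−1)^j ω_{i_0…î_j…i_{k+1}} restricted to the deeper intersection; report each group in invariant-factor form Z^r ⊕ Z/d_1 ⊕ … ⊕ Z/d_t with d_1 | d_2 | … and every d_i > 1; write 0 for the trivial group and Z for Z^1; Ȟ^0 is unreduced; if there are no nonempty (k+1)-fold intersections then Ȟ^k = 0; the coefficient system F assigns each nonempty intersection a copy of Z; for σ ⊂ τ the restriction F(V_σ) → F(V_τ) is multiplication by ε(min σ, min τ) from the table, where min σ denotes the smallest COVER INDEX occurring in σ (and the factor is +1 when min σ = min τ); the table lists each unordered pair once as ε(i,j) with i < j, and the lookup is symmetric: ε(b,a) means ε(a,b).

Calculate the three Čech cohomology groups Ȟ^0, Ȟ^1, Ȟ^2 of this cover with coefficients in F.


nonempty overlaps:
  V12={c,f,n} V14={d,h} V23={a,o} V34={m,r}
C dims 4,4; δ0: rk 4, SNF 1^3·2
degree 0: 4−4−0 = 0 → Ȟ^0 ≅ 0
degree 1: 4−0−4 = 0 plus torsion [2] → Ȟ^1 ≅ Z/2
degree 2: 0−0−0 = 0 → Ȟ^2 ≅ 0

Ȟ^0(U;F) ≅ 0, Ȟ^1(U;F) ≅ Z/2, Ȟ^2(U;F) ≅ 0


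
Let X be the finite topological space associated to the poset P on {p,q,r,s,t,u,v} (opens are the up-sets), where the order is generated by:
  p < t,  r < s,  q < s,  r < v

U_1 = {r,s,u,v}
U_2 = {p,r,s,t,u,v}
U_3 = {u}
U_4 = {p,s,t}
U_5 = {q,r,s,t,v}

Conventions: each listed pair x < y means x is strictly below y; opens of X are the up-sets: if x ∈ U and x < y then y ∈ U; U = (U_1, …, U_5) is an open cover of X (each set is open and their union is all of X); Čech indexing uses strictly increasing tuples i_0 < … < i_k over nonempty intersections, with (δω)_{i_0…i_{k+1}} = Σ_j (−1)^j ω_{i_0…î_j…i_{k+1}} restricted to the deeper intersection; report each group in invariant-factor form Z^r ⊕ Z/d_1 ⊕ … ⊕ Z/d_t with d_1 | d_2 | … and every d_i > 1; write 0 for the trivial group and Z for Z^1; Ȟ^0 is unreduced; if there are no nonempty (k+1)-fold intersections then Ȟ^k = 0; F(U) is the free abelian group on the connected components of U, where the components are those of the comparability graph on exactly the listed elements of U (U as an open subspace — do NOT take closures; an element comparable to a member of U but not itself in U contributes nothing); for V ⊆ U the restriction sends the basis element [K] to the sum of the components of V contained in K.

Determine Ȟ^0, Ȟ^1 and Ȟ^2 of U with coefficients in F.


Ȟ^0 ≅ Z^3, Ȟ^1 ≅ 0 and Ȟ^2 ≅ 0

nonempty overlaps:
  U12={r,s,u,v} U13={u} U14={s} U15={r,s,v} U23={u} U24={p,s,t} U25={r,s,t,v} U45={s,t}
  U123={u} U124={s} U125={r,s,v} U145={s} U245={s,t}
  U1245={s}
components per intersection:
  U1: {r,s,v} {u}
  U2: {p,t} {r,s,v} {u}
  U3: {u}
  U4: {p,t} {s}
  U5: {q,r,s,v} {t}
  U12: {r,s,v} {u}
  U13: {u}
  U14: {s}
  U15: {r,s,v}
  U23: {u}
  U24: {p,t} {s}
  U25: {r,s,v} {t}
  U45: {s} {t}
  U123: {u}
  U124: {s}
  U125: {r,s,v}
  U145: {s}
  U245: {s} {t}
  U1245: {s}
C dims 10,12,6,1; δ0: rk 7, SNF 1^7; δ1: rk 5, SNF 1^5; δ2: rk 1, SNF 1^1
degree 0: 10−7−0 = 3 → Ȟ^0 ≅ Z^3
degree 1: 12−5−7 = 0 → Ȟ^1 ≅ 0
degree 2: 6−1−5 = 0 → Ȟ^2 ≅ 0


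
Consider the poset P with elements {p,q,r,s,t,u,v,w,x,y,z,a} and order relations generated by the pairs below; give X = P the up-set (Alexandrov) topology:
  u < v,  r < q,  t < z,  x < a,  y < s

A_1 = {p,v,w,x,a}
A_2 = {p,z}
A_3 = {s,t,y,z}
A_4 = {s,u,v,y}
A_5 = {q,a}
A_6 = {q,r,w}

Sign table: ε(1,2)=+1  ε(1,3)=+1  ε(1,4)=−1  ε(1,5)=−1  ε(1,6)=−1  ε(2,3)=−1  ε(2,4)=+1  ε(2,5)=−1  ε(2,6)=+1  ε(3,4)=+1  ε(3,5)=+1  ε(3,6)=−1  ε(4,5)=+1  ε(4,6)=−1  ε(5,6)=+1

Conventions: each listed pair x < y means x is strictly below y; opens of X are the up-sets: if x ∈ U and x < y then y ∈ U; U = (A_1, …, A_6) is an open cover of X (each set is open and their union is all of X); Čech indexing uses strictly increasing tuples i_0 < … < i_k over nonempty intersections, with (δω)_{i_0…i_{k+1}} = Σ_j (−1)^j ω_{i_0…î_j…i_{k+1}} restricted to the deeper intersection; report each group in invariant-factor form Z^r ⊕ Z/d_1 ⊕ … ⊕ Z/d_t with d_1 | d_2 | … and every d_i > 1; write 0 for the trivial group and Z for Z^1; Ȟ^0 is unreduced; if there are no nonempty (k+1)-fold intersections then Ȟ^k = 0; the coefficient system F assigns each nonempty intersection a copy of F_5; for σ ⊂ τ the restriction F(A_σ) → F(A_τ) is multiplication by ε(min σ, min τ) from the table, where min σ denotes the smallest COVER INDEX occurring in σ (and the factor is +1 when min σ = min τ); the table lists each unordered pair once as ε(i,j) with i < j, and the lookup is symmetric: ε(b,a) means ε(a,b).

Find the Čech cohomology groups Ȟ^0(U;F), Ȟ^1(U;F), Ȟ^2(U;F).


nonempty overlaps:
  A12={p} A14={v} A15={a} A16={w} A23={z} A34={s,y} A56={q}
C dims 6,7; δ0: rk_F5 5
degree 0: 6−5−0 = 1 → Ȟ^0 ≅ Z/5
degree 1: 7−0−5 = 2 → Ȟ^1 ≅ Z/5 ⊕ Z/5
degree 2: 0−0−0 = 0 → Ȟ^2 ≅ 0

Ȟ^0(U;F) ≅ Z/5,  Ȟ^1(U;F) ≅ Z/5 ⊕ Z/5,  Ȟ^2(U;F) ≅ 0


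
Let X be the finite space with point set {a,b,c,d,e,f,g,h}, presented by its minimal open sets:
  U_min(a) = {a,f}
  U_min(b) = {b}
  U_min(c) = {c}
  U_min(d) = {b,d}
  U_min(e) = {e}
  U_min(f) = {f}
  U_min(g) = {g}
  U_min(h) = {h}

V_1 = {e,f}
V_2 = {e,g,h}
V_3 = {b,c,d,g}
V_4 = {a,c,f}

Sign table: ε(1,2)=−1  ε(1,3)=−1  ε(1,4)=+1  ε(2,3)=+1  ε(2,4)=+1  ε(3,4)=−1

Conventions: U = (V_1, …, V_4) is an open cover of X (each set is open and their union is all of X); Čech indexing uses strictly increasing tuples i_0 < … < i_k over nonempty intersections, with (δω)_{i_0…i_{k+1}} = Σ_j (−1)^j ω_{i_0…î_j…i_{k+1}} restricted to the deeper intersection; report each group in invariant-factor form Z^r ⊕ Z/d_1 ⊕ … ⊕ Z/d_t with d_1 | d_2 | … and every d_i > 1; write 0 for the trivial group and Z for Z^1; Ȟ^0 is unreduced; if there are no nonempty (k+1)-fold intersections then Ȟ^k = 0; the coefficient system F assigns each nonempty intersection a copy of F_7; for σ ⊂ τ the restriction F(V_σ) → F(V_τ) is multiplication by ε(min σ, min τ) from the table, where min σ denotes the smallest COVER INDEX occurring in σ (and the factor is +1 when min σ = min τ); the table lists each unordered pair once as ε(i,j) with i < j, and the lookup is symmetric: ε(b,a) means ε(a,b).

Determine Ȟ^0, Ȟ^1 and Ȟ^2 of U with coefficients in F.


nonempty intersections:
  V12={e} V14={f} V23={g} V34={c}
C dims 4,4; δ0: rk_F7 3
Ȟ^0: (4−3)−0=1 ⇒ Z/7
Ȟ^1: (4−0)−3=1 ⇒ Z/7
Ȟ^2: (0−0)−0=0 ⇒ 0

Ȟ^0 ≅ Z/7,  Ȟ^1 ≅ Z/7,  Ȟ^2 ≅ 0


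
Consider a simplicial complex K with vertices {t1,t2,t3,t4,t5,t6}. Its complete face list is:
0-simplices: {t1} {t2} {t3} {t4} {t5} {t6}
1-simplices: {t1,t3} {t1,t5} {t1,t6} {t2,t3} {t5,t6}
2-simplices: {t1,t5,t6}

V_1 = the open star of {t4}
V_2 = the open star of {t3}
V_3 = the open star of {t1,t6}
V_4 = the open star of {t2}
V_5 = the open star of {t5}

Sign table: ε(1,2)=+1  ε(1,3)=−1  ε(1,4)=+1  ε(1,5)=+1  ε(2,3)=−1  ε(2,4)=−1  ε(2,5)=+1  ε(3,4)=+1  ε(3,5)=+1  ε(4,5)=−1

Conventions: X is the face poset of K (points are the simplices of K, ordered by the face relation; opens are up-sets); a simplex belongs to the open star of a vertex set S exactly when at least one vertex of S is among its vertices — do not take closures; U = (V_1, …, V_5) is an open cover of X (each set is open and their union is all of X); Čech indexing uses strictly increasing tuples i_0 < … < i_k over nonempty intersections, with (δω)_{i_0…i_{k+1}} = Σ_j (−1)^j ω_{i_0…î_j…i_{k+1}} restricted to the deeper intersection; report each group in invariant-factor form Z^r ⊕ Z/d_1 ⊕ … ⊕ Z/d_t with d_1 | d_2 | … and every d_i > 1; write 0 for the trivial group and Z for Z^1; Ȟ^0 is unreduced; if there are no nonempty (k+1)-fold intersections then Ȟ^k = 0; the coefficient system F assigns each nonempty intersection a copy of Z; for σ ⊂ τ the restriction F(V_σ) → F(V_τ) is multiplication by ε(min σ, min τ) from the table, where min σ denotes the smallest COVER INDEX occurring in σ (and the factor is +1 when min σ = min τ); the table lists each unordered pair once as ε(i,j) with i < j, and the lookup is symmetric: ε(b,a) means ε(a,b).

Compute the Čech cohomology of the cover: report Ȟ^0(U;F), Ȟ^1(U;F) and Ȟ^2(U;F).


nerve of the cover:
  V1={{t4}} V2={{t3},{t1,t3},{t2,t3}} V3={{t1},{t6},{t1,t3},{t1,t5},{t1,t6},{t5,t6},{t1,t5,t6}} V4={{t2},{t2,t3}} V5={{t5},{t1,t5},{t5,t6},{t1,t5,t6}}
  V23={{t1,t3}} V24={{t2,t3}} V35={{t1,t5},{t5,t6},{t1,t5,t6}}
C dims 5,3; δ0: rk 3, SNF 1^3
Ȟ^0 = (5 − 3) − 0 = 2, so Ȟ^0 ≅ Z^2
Ȟ^1 = (3 − 0) − 3 = 0, so Ȟ^1 ≅ 0
Ȟ^2 = (0 − 0) − 0 = 0, so Ȟ^2 ≅ 0

Ȟ^0(U;F) ≅ Z^2, Ȟ^1(U;F) ≅ 0 and Ȟ^2(U;F) ≅ 0


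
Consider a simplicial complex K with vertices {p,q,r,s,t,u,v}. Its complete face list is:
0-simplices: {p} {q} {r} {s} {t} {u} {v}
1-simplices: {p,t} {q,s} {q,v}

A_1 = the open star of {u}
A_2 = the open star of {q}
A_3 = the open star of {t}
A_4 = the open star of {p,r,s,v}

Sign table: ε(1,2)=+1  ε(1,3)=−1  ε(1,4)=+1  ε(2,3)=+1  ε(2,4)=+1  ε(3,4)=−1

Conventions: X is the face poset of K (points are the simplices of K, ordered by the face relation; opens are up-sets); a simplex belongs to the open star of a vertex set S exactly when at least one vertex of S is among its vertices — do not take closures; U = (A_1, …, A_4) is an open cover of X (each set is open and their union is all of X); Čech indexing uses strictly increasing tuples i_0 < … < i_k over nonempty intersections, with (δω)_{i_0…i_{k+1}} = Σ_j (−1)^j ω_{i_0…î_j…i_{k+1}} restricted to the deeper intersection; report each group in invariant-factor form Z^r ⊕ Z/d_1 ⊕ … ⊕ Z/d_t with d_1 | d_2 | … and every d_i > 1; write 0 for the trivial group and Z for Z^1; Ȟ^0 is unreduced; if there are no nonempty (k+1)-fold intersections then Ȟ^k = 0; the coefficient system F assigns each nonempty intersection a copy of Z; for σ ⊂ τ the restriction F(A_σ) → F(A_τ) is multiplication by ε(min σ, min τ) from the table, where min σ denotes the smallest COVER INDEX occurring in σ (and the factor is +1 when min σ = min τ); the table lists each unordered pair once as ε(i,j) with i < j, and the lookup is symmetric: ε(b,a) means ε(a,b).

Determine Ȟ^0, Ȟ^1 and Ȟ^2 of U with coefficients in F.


Ȟ^0(U;F) ≅ Z^2, Ȟ^1(U;F) ≅ 0, Ȟ^2(U;F) ≅ 0

intersection data:
  A1={{u}} A2={{q},{q,s},{q,v}} A3={{t},{p,t}} A4={{p},{r},{s},{v},{p,t},{q,s},{q,v}}
  A24={{q,s},{q,v}} A34={{p,t}}
C dims 4,2; δ0: rk 2, SNF 1^2
Ȟ^0 = (4 − 2) − 0 = 2, so Ȟ^0 ≅ Z^2
Ȟ^1 = (2 − 0) − 2 = 0, so Ȟ^1 ≅ 0
Ȟ^2 = (0 − 0) − 0 = 0, so Ȟ^2 ≅ 0


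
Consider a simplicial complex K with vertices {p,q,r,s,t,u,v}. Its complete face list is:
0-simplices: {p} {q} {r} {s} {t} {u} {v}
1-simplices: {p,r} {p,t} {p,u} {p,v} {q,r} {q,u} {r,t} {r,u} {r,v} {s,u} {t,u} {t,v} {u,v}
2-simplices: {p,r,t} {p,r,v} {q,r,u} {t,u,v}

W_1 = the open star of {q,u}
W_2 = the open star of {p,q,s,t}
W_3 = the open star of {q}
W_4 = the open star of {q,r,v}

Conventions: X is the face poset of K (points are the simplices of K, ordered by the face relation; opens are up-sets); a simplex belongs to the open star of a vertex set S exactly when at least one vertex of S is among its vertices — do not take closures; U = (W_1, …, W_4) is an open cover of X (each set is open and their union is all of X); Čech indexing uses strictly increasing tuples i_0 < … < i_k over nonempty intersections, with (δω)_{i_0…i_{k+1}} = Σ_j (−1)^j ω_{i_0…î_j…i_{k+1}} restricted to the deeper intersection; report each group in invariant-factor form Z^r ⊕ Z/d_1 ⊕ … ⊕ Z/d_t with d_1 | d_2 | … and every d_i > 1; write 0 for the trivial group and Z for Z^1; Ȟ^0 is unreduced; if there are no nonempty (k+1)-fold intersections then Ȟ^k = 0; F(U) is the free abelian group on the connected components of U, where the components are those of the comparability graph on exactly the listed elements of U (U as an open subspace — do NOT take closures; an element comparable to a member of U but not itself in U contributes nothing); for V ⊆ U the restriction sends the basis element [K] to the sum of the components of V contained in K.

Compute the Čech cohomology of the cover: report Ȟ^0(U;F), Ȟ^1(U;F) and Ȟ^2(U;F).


Ȟ^0 = Z,  Ȟ^1 = Z^3,  Ȟ^2 = 0

cover nerve:
  W1={{q},{u},{p,u},{q,r},{q,u},{r,u},{s,u},{t,u},{u,v},{q,r,u},{t,u,v}} W2={{p},{q},{s},{t},{p,r},{p,t},{p,u},{p,v},{q,r},{q,u},{r,t},{s,u},{t,u},{t,v},{p,r,t},{p,r,v},{q,r,u},{t,u,v}} W3={{q},{q,r},{q,u},{q,r,u}} W4={{q},{r},{v},{p,r},{p,v},{q,r},{q,u},{r,t},{r,u},{r,v},{t,v},{u,v},{p,r,t},{p,r,v},{q,r,u},{t,u,v}}
  W12={{q},{p,u},{q,r},{q,u},{s,u},{t,u},{q,r,u},{t,u,v}} W13={{q},{q,r},{q,u},{q,r,u}} W14={{q},{q,r},{q,u},{r,u},{u,v},{q,r,u},{t,u,v}} W23={{q},{q,r},{q,u},{q,r,u}} W24={{q},{p,r},{p,v},{q,r},{q,u},{r,t},{t,v},{p,r,t},{p,r,v},{q,r,u},{t,u,v}} W34={{q},{q,r},{q,u},{q,r,u}}
  W123={{q},{q,r},{q,u},{q,r,u}} W124={{q},{q,r},{q,u},{q,r,u},{t,u,v}} W134={{q},{q,r},{q,u},{q,r,u}} W234={{q},{q,r},{q,u},{q,r,u}}
  W1234={{q},{q,r},{q,u},{q,r,u}}
components per intersection:
  W1: {{q},{u},{p,u},{q,r},{q,u},{r,u},{s,u},{t,u},{u,v},{q,r,u},{t,u,v}}
  W2: {{p},{t},{p,r},{p,t},{p,u},{p,v},{r,t},{t,u},{t,v},{p,r,t},{p,r,v},{t,u,v}} {{q},{q,r},{q,u},{q,r,u}} {{s},{s,u}}
  W3: {{q},{q,r},{q,u},{q,r,u}}
  W4: {{q},{r},{v},{p,r},{p,v},{q,r},{q,u},{r,t},{r,u},{r,v},{t,v},{u,v},{p,r,t},{p,r,v},{q,r,u},{t,u,v}}
  W12: {{q},{q,r},{q,u},{q,r,u}} {{p,u}} {{s,u}} {{t,u},{t,u,v}}
  W13: {{q},{q,r},{q,u},{q,r,u}}
  W14: {{q},{q,r},{q,u},{r,u},{q,r,u}} {{u,v},{t,u,v}}
  W23: {{q},{q,r},{q,u},{q,r,u}}
  W24: {{q},{q,r},{q,u},{q,r,u}} {{p,r},{p,v},{r,t},{p,r,t},{p,r,v}} {{t,v},{t,u,v}}
  W34: {{q},{q,r},{q,u},{q,r,u}}
  W123: {{q},{q,r},{q,u},{q,r,u}}
  W124: {{q},{q,r},{q,u},{q,r,u}} {{t,u,v}}
  W134: {{q},{q,r},{q,u},{q,r,u}}
  W234: {{q},{q,r},{q,u},{q,r,u}}
  W1234: {{q},{q,r},{q,u},{q,r,u}}
C dims 6,12,5,1; δ0: rk 5, SNF 1^5; δ1: rk 4, SNF 1^4; δ2: rk 1, SNF 1^1
Ȟ^0: (6−5)−0=1 ⇒ Z
Ȟ^1: (12−4)−5=3 ⇒ Z^3
Ȟ^2: (5−1)−4=0 ⇒ 0
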